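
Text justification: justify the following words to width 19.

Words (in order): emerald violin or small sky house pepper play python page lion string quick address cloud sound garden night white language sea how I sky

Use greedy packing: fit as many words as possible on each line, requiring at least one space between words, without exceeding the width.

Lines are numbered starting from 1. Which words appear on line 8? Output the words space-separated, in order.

Line 1: ['emerald', 'violin', 'or'] (min_width=17, slack=2)
Line 2: ['small', 'sky', 'house'] (min_width=15, slack=4)
Line 3: ['pepper', 'play', 'python'] (min_width=18, slack=1)
Line 4: ['page', 'lion', 'string'] (min_width=16, slack=3)
Line 5: ['quick', 'address', 'cloud'] (min_width=19, slack=0)
Line 6: ['sound', 'garden', 'night'] (min_width=18, slack=1)
Line 7: ['white', 'language', 'sea'] (min_width=18, slack=1)
Line 8: ['how', 'I', 'sky'] (min_width=9, slack=10)

Answer: how I sky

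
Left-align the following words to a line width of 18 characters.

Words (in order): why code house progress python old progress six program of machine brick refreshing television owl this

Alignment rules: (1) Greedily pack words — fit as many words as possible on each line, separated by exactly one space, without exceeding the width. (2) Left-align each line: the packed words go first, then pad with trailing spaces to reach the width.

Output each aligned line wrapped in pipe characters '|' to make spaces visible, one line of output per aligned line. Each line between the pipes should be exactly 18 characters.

Answer: |why code house    |
|progress python   |
|old progress six  |
|program of machine|
|brick refreshing  |
|television owl    |
|this              |

Derivation:
Line 1: ['why', 'code', 'house'] (min_width=14, slack=4)
Line 2: ['progress', 'python'] (min_width=15, slack=3)
Line 3: ['old', 'progress', 'six'] (min_width=16, slack=2)
Line 4: ['program', 'of', 'machine'] (min_width=18, slack=0)
Line 5: ['brick', 'refreshing'] (min_width=16, slack=2)
Line 6: ['television', 'owl'] (min_width=14, slack=4)
Line 7: ['this'] (min_width=4, slack=14)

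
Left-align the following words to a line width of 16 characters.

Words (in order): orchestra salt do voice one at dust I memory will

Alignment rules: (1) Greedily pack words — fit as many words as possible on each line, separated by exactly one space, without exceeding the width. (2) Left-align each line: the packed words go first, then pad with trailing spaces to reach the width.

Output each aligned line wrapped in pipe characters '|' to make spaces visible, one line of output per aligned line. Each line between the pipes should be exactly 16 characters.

Answer: |orchestra salt  |
|do voice one at |
|dust I memory   |
|will            |

Derivation:
Line 1: ['orchestra', 'salt'] (min_width=14, slack=2)
Line 2: ['do', 'voice', 'one', 'at'] (min_width=15, slack=1)
Line 3: ['dust', 'I', 'memory'] (min_width=13, slack=3)
Line 4: ['will'] (min_width=4, slack=12)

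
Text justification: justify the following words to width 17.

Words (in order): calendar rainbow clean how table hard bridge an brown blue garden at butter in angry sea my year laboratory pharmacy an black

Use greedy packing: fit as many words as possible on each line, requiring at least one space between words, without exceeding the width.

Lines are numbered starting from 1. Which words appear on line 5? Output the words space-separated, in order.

Answer: at butter in

Derivation:
Line 1: ['calendar', 'rainbow'] (min_width=16, slack=1)
Line 2: ['clean', 'how', 'table'] (min_width=15, slack=2)
Line 3: ['hard', 'bridge', 'an'] (min_width=14, slack=3)
Line 4: ['brown', 'blue', 'garden'] (min_width=17, slack=0)
Line 5: ['at', 'butter', 'in'] (min_width=12, slack=5)
Line 6: ['angry', 'sea', 'my', 'year'] (min_width=17, slack=0)
Line 7: ['laboratory'] (min_width=10, slack=7)
Line 8: ['pharmacy', 'an', 'black'] (min_width=17, slack=0)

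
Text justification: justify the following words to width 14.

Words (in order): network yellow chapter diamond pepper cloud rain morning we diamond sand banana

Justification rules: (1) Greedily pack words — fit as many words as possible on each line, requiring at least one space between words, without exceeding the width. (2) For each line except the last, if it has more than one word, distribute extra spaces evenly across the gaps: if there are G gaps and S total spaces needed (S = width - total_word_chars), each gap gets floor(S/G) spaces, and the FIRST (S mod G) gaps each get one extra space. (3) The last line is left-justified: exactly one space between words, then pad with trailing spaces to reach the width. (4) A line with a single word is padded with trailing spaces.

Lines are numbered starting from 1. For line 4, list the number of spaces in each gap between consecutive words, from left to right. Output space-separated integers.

Answer: 5

Derivation:
Line 1: ['network', 'yellow'] (min_width=14, slack=0)
Line 2: ['chapter'] (min_width=7, slack=7)
Line 3: ['diamond', 'pepper'] (min_width=14, slack=0)
Line 4: ['cloud', 'rain'] (min_width=10, slack=4)
Line 5: ['morning', 'we'] (min_width=10, slack=4)
Line 6: ['diamond', 'sand'] (min_width=12, slack=2)
Line 7: ['banana'] (min_width=6, slack=8)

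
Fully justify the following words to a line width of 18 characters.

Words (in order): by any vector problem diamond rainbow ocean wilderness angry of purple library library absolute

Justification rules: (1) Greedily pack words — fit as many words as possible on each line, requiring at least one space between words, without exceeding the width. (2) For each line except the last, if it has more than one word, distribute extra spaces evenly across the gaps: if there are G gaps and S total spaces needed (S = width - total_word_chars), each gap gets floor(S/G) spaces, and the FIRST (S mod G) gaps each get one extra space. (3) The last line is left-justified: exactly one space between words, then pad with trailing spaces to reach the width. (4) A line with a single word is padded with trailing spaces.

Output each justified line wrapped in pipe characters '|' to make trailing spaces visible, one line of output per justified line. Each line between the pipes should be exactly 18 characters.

Line 1: ['by', 'any', 'vector'] (min_width=13, slack=5)
Line 2: ['problem', 'diamond'] (min_width=15, slack=3)
Line 3: ['rainbow', 'ocean'] (min_width=13, slack=5)
Line 4: ['wilderness', 'angry'] (min_width=16, slack=2)
Line 5: ['of', 'purple', 'library'] (min_width=17, slack=1)
Line 6: ['library', 'absolute'] (min_width=16, slack=2)

Answer: |by    any   vector|
|problem    diamond|
|rainbow      ocean|
|wilderness   angry|
|of  purple library|
|library absolute  |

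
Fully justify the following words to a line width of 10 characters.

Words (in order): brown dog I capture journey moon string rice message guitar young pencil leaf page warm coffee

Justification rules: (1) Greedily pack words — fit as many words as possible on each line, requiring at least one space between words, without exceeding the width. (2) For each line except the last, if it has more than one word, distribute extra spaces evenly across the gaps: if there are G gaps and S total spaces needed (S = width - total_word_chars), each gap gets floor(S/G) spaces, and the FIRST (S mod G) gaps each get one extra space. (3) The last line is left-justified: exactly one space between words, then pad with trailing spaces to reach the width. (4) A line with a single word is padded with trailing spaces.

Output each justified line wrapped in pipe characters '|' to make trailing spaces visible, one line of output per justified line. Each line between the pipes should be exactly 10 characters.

Line 1: ['brown', 'dog'] (min_width=9, slack=1)
Line 2: ['I', 'capture'] (min_width=9, slack=1)
Line 3: ['journey'] (min_width=7, slack=3)
Line 4: ['moon'] (min_width=4, slack=6)
Line 5: ['string'] (min_width=6, slack=4)
Line 6: ['rice'] (min_width=4, slack=6)
Line 7: ['message'] (min_width=7, slack=3)
Line 8: ['guitar'] (min_width=6, slack=4)
Line 9: ['young'] (min_width=5, slack=5)
Line 10: ['pencil'] (min_width=6, slack=4)
Line 11: ['leaf', 'page'] (min_width=9, slack=1)
Line 12: ['warm'] (min_width=4, slack=6)
Line 13: ['coffee'] (min_width=6, slack=4)

Answer: |brown  dog|
|I  capture|
|journey   |
|moon      |
|string    |
|rice      |
|message   |
|guitar    |
|young     |
|pencil    |
|leaf  page|
|warm      |
|coffee    |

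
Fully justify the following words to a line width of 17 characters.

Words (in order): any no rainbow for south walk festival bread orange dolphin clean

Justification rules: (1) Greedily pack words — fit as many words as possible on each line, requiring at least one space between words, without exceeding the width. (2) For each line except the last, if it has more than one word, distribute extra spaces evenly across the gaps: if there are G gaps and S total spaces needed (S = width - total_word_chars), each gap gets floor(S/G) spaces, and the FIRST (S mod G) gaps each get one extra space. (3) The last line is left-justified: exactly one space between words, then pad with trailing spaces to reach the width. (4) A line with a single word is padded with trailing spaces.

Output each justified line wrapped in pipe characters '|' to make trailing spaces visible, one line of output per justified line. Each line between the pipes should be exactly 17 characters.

Line 1: ['any', 'no', 'rainbow'] (min_width=14, slack=3)
Line 2: ['for', 'south', 'walk'] (min_width=14, slack=3)
Line 3: ['festival', 'bread'] (min_width=14, slack=3)
Line 4: ['orange', 'dolphin'] (min_width=14, slack=3)
Line 5: ['clean'] (min_width=5, slack=12)

Answer: |any   no  rainbow|
|for   south  walk|
|festival    bread|
|orange    dolphin|
|clean            |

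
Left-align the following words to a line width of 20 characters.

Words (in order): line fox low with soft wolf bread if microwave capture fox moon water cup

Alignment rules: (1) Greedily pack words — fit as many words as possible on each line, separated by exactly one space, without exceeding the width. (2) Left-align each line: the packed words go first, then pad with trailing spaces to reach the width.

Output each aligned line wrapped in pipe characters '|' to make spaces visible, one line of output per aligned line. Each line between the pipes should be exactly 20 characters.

Line 1: ['line', 'fox', 'low', 'with'] (min_width=17, slack=3)
Line 2: ['soft', 'wolf', 'bread', 'if'] (min_width=18, slack=2)
Line 3: ['microwave', 'capture'] (min_width=17, slack=3)
Line 4: ['fox', 'moon', 'water', 'cup'] (min_width=18, slack=2)

Answer: |line fox low with   |
|soft wolf bread if  |
|microwave capture   |
|fox moon water cup  |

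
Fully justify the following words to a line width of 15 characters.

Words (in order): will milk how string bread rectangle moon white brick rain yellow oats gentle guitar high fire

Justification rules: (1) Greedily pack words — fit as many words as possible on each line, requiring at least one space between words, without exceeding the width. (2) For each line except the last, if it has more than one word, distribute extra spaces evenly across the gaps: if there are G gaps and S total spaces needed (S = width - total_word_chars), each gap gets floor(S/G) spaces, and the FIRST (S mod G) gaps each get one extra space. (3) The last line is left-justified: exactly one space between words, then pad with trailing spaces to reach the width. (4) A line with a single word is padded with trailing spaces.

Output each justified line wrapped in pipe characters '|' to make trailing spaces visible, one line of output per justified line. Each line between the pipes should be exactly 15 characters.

Line 1: ['will', 'milk', 'how'] (min_width=13, slack=2)
Line 2: ['string', 'bread'] (min_width=12, slack=3)
Line 3: ['rectangle', 'moon'] (min_width=14, slack=1)
Line 4: ['white', 'brick'] (min_width=11, slack=4)
Line 5: ['rain', 'yellow'] (min_width=11, slack=4)
Line 6: ['oats', 'gentle'] (min_width=11, slack=4)
Line 7: ['guitar', 'high'] (min_width=11, slack=4)
Line 8: ['fire'] (min_width=4, slack=11)

Answer: |will  milk  how|
|string    bread|
|rectangle  moon|
|white     brick|
|rain     yellow|
|oats     gentle|
|guitar     high|
|fire           |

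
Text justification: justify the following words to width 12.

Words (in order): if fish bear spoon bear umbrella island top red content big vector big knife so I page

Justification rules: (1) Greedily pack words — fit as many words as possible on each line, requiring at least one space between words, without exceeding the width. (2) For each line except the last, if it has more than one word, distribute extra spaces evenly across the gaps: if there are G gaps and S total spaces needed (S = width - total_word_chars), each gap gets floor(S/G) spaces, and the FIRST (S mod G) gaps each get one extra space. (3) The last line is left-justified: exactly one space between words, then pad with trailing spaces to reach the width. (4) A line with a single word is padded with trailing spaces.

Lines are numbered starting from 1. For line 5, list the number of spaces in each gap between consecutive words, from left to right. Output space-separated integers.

Line 1: ['if', 'fish', 'bear'] (min_width=12, slack=0)
Line 2: ['spoon', 'bear'] (min_width=10, slack=2)
Line 3: ['umbrella'] (min_width=8, slack=4)
Line 4: ['island', 'top'] (min_width=10, slack=2)
Line 5: ['red', 'content'] (min_width=11, slack=1)
Line 6: ['big', 'vector'] (min_width=10, slack=2)
Line 7: ['big', 'knife', 'so'] (min_width=12, slack=0)
Line 8: ['I', 'page'] (min_width=6, slack=6)

Answer: 2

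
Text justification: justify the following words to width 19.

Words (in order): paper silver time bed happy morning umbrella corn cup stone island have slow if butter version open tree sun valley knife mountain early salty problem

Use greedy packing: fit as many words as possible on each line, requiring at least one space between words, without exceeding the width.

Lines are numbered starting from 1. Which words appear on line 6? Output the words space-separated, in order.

Answer: version open tree

Derivation:
Line 1: ['paper', 'silver', 'time'] (min_width=17, slack=2)
Line 2: ['bed', 'happy', 'morning'] (min_width=17, slack=2)
Line 3: ['umbrella', 'corn', 'cup'] (min_width=17, slack=2)
Line 4: ['stone', 'island', 'have'] (min_width=17, slack=2)
Line 5: ['slow', 'if', 'butter'] (min_width=14, slack=5)
Line 6: ['version', 'open', 'tree'] (min_width=17, slack=2)
Line 7: ['sun', 'valley', 'knife'] (min_width=16, slack=3)
Line 8: ['mountain', 'early'] (min_width=14, slack=5)
Line 9: ['salty', 'problem'] (min_width=13, slack=6)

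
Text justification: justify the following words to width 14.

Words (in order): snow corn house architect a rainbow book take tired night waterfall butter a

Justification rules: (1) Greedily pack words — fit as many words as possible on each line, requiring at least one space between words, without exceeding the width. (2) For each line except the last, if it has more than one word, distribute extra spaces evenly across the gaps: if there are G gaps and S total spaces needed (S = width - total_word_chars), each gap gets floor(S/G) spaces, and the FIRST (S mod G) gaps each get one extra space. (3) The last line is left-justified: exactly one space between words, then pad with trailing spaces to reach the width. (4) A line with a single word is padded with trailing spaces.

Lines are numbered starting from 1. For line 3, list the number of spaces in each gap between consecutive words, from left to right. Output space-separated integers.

Line 1: ['snow', 'corn'] (min_width=9, slack=5)
Line 2: ['house'] (min_width=5, slack=9)
Line 3: ['architect', 'a'] (min_width=11, slack=3)
Line 4: ['rainbow', 'book'] (min_width=12, slack=2)
Line 5: ['take', 'tired'] (min_width=10, slack=4)
Line 6: ['night'] (min_width=5, slack=9)
Line 7: ['waterfall'] (min_width=9, slack=5)
Line 8: ['butter', 'a'] (min_width=8, slack=6)

Answer: 4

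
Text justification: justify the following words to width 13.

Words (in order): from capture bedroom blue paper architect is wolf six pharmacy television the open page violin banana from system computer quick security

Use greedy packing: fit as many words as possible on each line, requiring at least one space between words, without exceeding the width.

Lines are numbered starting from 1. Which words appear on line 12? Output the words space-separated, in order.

Answer: quick

Derivation:
Line 1: ['from', 'capture'] (min_width=12, slack=1)
Line 2: ['bedroom', 'blue'] (min_width=12, slack=1)
Line 3: ['paper'] (min_width=5, slack=8)
Line 4: ['architect', 'is'] (min_width=12, slack=1)
Line 5: ['wolf', 'six'] (min_width=8, slack=5)
Line 6: ['pharmacy'] (min_width=8, slack=5)
Line 7: ['television'] (min_width=10, slack=3)
Line 8: ['the', 'open', 'page'] (min_width=13, slack=0)
Line 9: ['violin', 'banana'] (min_width=13, slack=0)
Line 10: ['from', 'system'] (min_width=11, slack=2)
Line 11: ['computer'] (min_width=8, slack=5)
Line 12: ['quick'] (min_width=5, slack=8)
Line 13: ['security'] (min_width=8, slack=5)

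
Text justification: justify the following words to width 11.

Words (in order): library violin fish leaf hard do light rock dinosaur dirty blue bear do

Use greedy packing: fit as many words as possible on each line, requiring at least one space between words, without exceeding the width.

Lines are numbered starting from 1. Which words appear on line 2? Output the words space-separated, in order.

Answer: violin fish

Derivation:
Line 1: ['library'] (min_width=7, slack=4)
Line 2: ['violin', 'fish'] (min_width=11, slack=0)
Line 3: ['leaf', 'hard'] (min_width=9, slack=2)
Line 4: ['do', 'light'] (min_width=8, slack=3)
Line 5: ['rock'] (min_width=4, slack=7)
Line 6: ['dinosaur'] (min_width=8, slack=3)
Line 7: ['dirty', 'blue'] (min_width=10, slack=1)
Line 8: ['bear', 'do'] (min_width=7, slack=4)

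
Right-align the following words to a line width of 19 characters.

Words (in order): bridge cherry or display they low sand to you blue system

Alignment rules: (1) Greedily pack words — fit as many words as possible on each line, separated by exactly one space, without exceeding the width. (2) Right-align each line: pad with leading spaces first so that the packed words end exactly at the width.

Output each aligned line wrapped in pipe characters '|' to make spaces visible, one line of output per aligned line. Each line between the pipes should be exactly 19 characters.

Answer: |   bridge cherry or|
|   display they low|
|   sand to you blue|
|             system|

Derivation:
Line 1: ['bridge', 'cherry', 'or'] (min_width=16, slack=3)
Line 2: ['display', 'they', 'low'] (min_width=16, slack=3)
Line 3: ['sand', 'to', 'you', 'blue'] (min_width=16, slack=3)
Line 4: ['system'] (min_width=6, slack=13)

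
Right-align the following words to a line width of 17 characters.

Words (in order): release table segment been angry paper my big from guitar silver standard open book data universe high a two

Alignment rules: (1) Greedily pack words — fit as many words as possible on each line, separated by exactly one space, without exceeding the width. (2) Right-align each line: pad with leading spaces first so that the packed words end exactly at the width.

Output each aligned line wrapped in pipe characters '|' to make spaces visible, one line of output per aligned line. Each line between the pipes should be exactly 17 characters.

Line 1: ['release', 'table'] (min_width=13, slack=4)
Line 2: ['segment', 'been'] (min_width=12, slack=5)
Line 3: ['angry', 'paper', 'my'] (min_width=14, slack=3)
Line 4: ['big', 'from', 'guitar'] (min_width=15, slack=2)
Line 5: ['silver', 'standard'] (min_width=15, slack=2)
Line 6: ['open', 'book', 'data'] (min_width=14, slack=3)
Line 7: ['universe', 'high', 'a'] (min_width=15, slack=2)
Line 8: ['two'] (min_width=3, slack=14)

Answer: |    release table|
|     segment been|
|   angry paper my|
|  big from guitar|
|  silver standard|
|   open book data|
|  universe high a|
|              two|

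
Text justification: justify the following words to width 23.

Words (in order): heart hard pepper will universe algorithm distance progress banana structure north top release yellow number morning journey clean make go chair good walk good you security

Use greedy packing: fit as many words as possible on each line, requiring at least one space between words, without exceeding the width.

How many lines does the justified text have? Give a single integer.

Answer: 9

Derivation:
Line 1: ['heart', 'hard', 'pepper', 'will'] (min_width=22, slack=1)
Line 2: ['universe', 'algorithm'] (min_width=18, slack=5)
Line 3: ['distance', 'progress'] (min_width=17, slack=6)
Line 4: ['banana', 'structure', 'north'] (min_width=22, slack=1)
Line 5: ['top', 'release', 'yellow'] (min_width=18, slack=5)
Line 6: ['number', 'morning', 'journey'] (min_width=22, slack=1)
Line 7: ['clean', 'make', 'go', 'chair'] (min_width=19, slack=4)
Line 8: ['good', 'walk', 'good', 'you'] (min_width=18, slack=5)
Line 9: ['security'] (min_width=8, slack=15)
Total lines: 9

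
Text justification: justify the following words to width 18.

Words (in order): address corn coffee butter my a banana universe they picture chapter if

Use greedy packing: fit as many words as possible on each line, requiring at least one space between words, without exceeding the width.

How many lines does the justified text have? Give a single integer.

Answer: 5

Derivation:
Line 1: ['address', 'corn'] (min_width=12, slack=6)
Line 2: ['coffee', 'butter', 'my', 'a'] (min_width=18, slack=0)
Line 3: ['banana', 'universe'] (min_width=15, slack=3)
Line 4: ['they', 'picture'] (min_width=12, slack=6)
Line 5: ['chapter', 'if'] (min_width=10, slack=8)
Total lines: 5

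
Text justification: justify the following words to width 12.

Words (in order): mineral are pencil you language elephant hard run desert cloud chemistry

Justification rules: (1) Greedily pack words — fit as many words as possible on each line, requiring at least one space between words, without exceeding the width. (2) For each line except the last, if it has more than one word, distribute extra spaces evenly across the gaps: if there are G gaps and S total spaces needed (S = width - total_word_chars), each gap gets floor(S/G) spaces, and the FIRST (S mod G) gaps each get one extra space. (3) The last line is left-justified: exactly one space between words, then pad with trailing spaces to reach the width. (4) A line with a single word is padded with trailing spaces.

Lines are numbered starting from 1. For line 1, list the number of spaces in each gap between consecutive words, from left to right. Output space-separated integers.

Line 1: ['mineral', 'are'] (min_width=11, slack=1)
Line 2: ['pencil', 'you'] (min_width=10, slack=2)
Line 3: ['language'] (min_width=8, slack=4)
Line 4: ['elephant'] (min_width=8, slack=4)
Line 5: ['hard', 'run'] (min_width=8, slack=4)
Line 6: ['desert', 'cloud'] (min_width=12, slack=0)
Line 7: ['chemistry'] (min_width=9, slack=3)

Answer: 2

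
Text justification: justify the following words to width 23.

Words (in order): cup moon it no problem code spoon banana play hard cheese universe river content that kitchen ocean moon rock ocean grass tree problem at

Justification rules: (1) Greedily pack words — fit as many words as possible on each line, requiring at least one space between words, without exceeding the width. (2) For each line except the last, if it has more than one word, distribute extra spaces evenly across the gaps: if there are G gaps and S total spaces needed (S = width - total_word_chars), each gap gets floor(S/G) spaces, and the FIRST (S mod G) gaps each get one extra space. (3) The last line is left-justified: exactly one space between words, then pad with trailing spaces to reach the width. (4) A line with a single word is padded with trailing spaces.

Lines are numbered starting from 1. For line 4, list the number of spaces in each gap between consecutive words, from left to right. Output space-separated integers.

Line 1: ['cup', 'moon', 'it', 'no', 'problem'] (min_width=22, slack=1)
Line 2: ['code', 'spoon', 'banana', 'play'] (min_width=22, slack=1)
Line 3: ['hard', 'cheese', 'universe'] (min_width=20, slack=3)
Line 4: ['river', 'content', 'that'] (min_width=18, slack=5)
Line 5: ['kitchen', 'ocean', 'moon', 'rock'] (min_width=23, slack=0)
Line 6: ['ocean', 'grass', 'tree'] (min_width=16, slack=7)
Line 7: ['problem', 'at'] (min_width=10, slack=13)

Answer: 4 3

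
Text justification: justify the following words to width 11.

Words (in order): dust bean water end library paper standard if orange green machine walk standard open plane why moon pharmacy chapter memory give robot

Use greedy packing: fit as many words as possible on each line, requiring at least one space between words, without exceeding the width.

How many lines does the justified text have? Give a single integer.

Answer: 16

Derivation:
Line 1: ['dust', 'bean'] (min_width=9, slack=2)
Line 2: ['water', 'end'] (min_width=9, slack=2)
Line 3: ['library'] (min_width=7, slack=4)
Line 4: ['paper'] (min_width=5, slack=6)
Line 5: ['standard', 'if'] (min_width=11, slack=0)
Line 6: ['orange'] (min_width=6, slack=5)
Line 7: ['green'] (min_width=5, slack=6)
Line 8: ['machine'] (min_width=7, slack=4)
Line 9: ['walk'] (min_width=4, slack=7)
Line 10: ['standard'] (min_width=8, slack=3)
Line 11: ['open', 'plane'] (min_width=10, slack=1)
Line 12: ['why', 'moon'] (min_width=8, slack=3)
Line 13: ['pharmacy'] (min_width=8, slack=3)
Line 14: ['chapter'] (min_width=7, slack=4)
Line 15: ['memory', 'give'] (min_width=11, slack=0)
Line 16: ['robot'] (min_width=5, slack=6)
Total lines: 16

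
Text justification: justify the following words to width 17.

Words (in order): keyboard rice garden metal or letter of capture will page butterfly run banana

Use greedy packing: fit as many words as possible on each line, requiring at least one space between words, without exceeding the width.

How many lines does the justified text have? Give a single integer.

Answer: 6

Derivation:
Line 1: ['keyboard', 'rice'] (min_width=13, slack=4)
Line 2: ['garden', 'metal', 'or'] (min_width=15, slack=2)
Line 3: ['letter', 'of', 'capture'] (min_width=17, slack=0)
Line 4: ['will', 'page'] (min_width=9, slack=8)
Line 5: ['butterfly', 'run'] (min_width=13, slack=4)
Line 6: ['banana'] (min_width=6, slack=11)
Total lines: 6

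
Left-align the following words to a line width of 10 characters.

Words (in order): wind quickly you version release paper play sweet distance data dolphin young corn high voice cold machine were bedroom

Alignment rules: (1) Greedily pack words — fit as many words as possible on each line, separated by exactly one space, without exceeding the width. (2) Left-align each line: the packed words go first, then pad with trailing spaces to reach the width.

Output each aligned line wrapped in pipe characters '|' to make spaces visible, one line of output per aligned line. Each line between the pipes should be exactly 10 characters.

Answer: |wind      |
|quickly   |
|you       |
|version   |
|release   |
|paper play|
|sweet     |
|distance  |
|data      |
|dolphin   |
|young corn|
|high voice|
|cold      |
|machine   |
|were      |
|bedroom   |

Derivation:
Line 1: ['wind'] (min_width=4, slack=6)
Line 2: ['quickly'] (min_width=7, slack=3)
Line 3: ['you'] (min_width=3, slack=7)
Line 4: ['version'] (min_width=7, slack=3)
Line 5: ['release'] (min_width=7, slack=3)
Line 6: ['paper', 'play'] (min_width=10, slack=0)
Line 7: ['sweet'] (min_width=5, slack=5)
Line 8: ['distance'] (min_width=8, slack=2)
Line 9: ['data'] (min_width=4, slack=6)
Line 10: ['dolphin'] (min_width=7, slack=3)
Line 11: ['young', 'corn'] (min_width=10, slack=0)
Line 12: ['high', 'voice'] (min_width=10, slack=0)
Line 13: ['cold'] (min_width=4, slack=6)
Line 14: ['machine'] (min_width=7, slack=3)
Line 15: ['were'] (min_width=4, slack=6)
Line 16: ['bedroom'] (min_width=7, slack=3)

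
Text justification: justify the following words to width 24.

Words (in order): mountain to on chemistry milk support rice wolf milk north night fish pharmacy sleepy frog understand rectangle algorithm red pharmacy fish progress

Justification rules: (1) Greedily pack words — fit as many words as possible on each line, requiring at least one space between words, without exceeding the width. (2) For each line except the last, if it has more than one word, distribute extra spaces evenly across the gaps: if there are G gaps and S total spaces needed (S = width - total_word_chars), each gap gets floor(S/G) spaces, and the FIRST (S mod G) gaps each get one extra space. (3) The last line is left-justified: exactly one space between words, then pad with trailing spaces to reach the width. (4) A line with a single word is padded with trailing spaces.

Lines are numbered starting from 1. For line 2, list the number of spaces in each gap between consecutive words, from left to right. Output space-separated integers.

Line 1: ['mountain', 'to', 'on', 'chemistry'] (min_width=24, slack=0)
Line 2: ['milk', 'support', 'rice', 'wolf'] (min_width=22, slack=2)
Line 3: ['milk', 'north', 'night', 'fish'] (min_width=21, slack=3)
Line 4: ['pharmacy', 'sleepy', 'frog'] (min_width=20, slack=4)
Line 5: ['understand', 'rectangle'] (min_width=20, slack=4)
Line 6: ['algorithm', 'red', 'pharmacy'] (min_width=22, slack=2)
Line 7: ['fish', 'progress'] (min_width=13, slack=11)

Answer: 2 2 1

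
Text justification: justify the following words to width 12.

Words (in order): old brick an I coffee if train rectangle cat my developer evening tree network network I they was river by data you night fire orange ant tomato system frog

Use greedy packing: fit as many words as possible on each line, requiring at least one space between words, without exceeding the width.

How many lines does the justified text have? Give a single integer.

Line 1: ['old', 'brick', 'an'] (min_width=12, slack=0)
Line 2: ['I', 'coffee', 'if'] (min_width=11, slack=1)
Line 3: ['train'] (min_width=5, slack=7)
Line 4: ['rectangle'] (min_width=9, slack=3)
Line 5: ['cat', 'my'] (min_width=6, slack=6)
Line 6: ['developer'] (min_width=9, slack=3)
Line 7: ['evening', 'tree'] (min_width=12, slack=0)
Line 8: ['network'] (min_width=7, slack=5)
Line 9: ['network', 'I'] (min_width=9, slack=3)
Line 10: ['they', 'was'] (min_width=8, slack=4)
Line 11: ['river', 'by'] (min_width=8, slack=4)
Line 12: ['data', 'you'] (min_width=8, slack=4)
Line 13: ['night', 'fire'] (min_width=10, slack=2)
Line 14: ['orange', 'ant'] (min_width=10, slack=2)
Line 15: ['tomato'] (min_width=6, slack=6)
Line 16: ['system', 'frog'] (min_width=11, slack=1)
Total lines: 16

Answer: 16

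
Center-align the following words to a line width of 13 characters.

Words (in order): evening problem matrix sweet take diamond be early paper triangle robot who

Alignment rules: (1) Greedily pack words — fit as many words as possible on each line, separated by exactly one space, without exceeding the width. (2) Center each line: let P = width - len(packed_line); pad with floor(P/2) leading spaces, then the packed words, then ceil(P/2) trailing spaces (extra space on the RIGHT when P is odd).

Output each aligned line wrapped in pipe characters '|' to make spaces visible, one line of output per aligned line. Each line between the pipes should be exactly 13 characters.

Line 1: ['evening'] (min_width=7, slack=6)
Line 2: ['problem'] (min_width=7, slack=6)
Line 3: ['matrix', 'sweet'] (min_width=12, slack=1)
Line 4: ['take', 'diamond'] (min_width=12, slack=1)
Line 5: ['be', 'early'] (min_width=8, slack=5)
Line 6: ['paper'] (min_width=5, slack=8)
Line 7: ['triangle'] (min_width=8, slack=5)
Line 8: ['robot', 'who'] (min_width=9, slack=4)

Answer: |   evening   |
|   problem   |
|matrix sweet |
|take diamond |
|  be early   |
|    paper    |
|  triangle   |
|  robot who  |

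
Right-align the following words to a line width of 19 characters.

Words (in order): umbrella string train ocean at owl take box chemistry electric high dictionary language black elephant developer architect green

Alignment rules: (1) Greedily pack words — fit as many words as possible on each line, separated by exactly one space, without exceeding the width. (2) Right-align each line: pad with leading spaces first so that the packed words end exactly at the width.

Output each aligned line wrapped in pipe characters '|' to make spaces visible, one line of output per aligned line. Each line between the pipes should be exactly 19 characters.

Line 1: ['umbrella', 'string'] (min_width=15, slack=4)
Line 2: ['train', 'ocean', 'at', 'owl'] (min_width=18, slack=1)
Line 3: ['take', 'box', 'chemistry'] (min_width=18, slack=1)
Line 4: ['electric', 'high'] (min_width=13, slack=6)
Line 5: ['dictionary', 'language'] (min_width=19, slack=0)
Line 6: ['black', 'elephant'] (min_width=14, slack=5)
Line 7: ['developer', 'architect'] (min_width=19, slack=0)
Line 8: ['green'] (min_width=5, slack=14)

Answer: |    umbrella string|
| train ocean at owl|
| take box chemistry|
|      electric high|
|dictionary language|
|     black elephant|
|developer architect|
|              green|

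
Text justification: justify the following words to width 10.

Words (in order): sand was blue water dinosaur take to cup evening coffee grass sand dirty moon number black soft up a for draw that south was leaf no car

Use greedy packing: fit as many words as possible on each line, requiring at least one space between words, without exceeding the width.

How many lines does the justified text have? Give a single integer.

Line 1: ['sand', 'was'] (min_width=8, slack=2)
Line 2: ['blue', 'water'] (min_width=10, slack=0)
Line 3: ['dinosaur'] (min_width=8, slack=2)
Line 4: ['take', 'to'] (min_width=7, slack=3)
Line 5: ['cup'] (min_width=3, slack=7)
Line 6: ['evening'] (min_width=7, slack=3)
Line 7: ['coffee'] (min_width=6, slack=4)
Line 8: ['grass', 'sand'] (min_width=10, slack=0)
Line 9: ['dirty', 'moon'] (min_width=10, slack=0)
Line 10: ['number'] (min_width=6, slack=4)
Line 11: ['black', 'soft'] (min_width=10, slack=0)
Line 12: ['up', 'a', 'for'] (min_width=8, slack=2)
Line 13: ['draw', 'that'] (min_width=9, slack=1)
Line 14: ['south', 'was'] (min_width=9, slack=1)
Line 15: ['leaf', 'no'] (min_width=7, slack=3)
Line 16: ['car'] (min_width=3, slack=7)
Total lines: 16

Answer: 16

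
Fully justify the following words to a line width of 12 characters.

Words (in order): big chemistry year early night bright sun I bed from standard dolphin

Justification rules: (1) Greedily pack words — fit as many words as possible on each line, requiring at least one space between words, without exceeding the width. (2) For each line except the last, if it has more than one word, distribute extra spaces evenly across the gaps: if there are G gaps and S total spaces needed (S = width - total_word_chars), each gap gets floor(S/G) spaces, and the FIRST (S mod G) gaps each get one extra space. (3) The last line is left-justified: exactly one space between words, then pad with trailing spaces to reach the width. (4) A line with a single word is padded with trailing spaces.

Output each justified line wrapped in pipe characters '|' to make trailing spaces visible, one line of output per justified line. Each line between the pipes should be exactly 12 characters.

Line 1: ['big'] (min_width=3, slack=9)
Line 2: ['chemistry'] (min_width=9, slack=3)
Line 3: ['year', 'early'] (min_width=10, slack=2)
Line 4: ['night', 'bright'] (min_width=12, slack=0)
Line 5: ['sun', 'I', 'bed'] (min_width=9, slack=3)
Line 6: ['from'] (min_width=4, slack=8)
Line 7: ['standard'] (min_width=8, slack=4)
Line 8: ['dolphin'] (min_width=7, slack=5)

Answer: |big         |
|chemistry   |
|year   early|
|night bright|
|sun   I  bed|
|from        |
|standard    |
|dolphin     |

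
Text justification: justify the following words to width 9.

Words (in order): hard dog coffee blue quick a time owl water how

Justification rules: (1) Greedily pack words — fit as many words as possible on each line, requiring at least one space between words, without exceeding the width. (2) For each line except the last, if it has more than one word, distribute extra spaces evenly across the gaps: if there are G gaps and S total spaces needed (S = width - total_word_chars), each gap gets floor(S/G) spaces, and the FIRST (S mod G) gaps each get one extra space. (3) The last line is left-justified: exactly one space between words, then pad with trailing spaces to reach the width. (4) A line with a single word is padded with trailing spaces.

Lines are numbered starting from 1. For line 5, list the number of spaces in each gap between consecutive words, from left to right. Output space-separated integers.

Answer: 2

Derivation:
Line 1: ['hard', 'dog'] (min_width=8, slack=1)
Line 2: ['coffee'] (min_width=6, slack=3)
Line 3: ['blue'] (min_width=4, slack=5)
Line 4: ['quick', 'a'] (min_width=7, slack=2)
Line 5: ['time', 'owl'] (min_width=8, slack=1)
Line 6: ['water', 'how'] (min_width=9, slack=0)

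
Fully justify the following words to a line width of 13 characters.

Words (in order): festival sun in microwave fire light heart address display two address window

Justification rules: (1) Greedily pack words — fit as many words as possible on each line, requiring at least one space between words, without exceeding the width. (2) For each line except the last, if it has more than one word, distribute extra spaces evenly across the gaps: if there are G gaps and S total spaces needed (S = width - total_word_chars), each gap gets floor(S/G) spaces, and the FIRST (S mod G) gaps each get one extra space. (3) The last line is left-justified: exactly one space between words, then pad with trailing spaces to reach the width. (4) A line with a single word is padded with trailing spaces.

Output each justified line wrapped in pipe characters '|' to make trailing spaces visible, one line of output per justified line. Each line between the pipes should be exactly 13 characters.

Line 1: ['festival', 'sun'] (min_width=12, slack=1)
Line 2: ['in', 'microwave'] (min_width=12, slack=1)
Line 3: ['fire', 'light'] (min_width=10, slack=3)
Line 4: ['heart', 'address'] (min_width=13, slack=0)
Line 5: ['display', 'two'] (min_width=11, slack=2)
Line 6: ['address'] (min_width=7, slack=6)
Line 7: ['window'] (min_width=6, slack=7)

Answer: |festival  sun|
|in  microwave|
|fire    light|
|heart address|
|display   two|
|address      |
|window       |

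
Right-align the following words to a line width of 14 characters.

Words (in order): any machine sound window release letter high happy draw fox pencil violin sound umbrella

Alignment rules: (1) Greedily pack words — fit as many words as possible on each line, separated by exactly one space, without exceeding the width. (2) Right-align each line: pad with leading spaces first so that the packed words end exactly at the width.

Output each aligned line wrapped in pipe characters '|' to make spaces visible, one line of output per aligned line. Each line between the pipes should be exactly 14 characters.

Line 1: ['any', 'machine'] (min_width=11, slack=3)
Line 2: ['sound', 'window'] (min_width=12, slack=2)
Line 3: ['release', 'letter'] (min_width=14, slack=0)
Line 4: ['high', 'happy'] (min_width=10, slack=4)
Line 5: ['draw', 'fox'] (min_width=8, slack=6)
Line 6: ['pencil', 'violin'] (min_width=13, slack=1)
Line 7: ['sound', 'umbrella'] (min_width=14, slack=0)

Answer: |   any machine|
|  sound window|
|release letter|
|    high happy|
|      draw fox|
| pencil violin|
|sound umbrella|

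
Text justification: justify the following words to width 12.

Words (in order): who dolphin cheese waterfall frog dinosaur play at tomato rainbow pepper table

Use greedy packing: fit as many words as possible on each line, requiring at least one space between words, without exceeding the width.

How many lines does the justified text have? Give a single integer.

Answer: 9

Derivation:
Line 1: ['who', 'dolphin'] (min_width=11, slack=1)
Line 2: ['cheese'] (min_width=6, slack=6)
Line 3: ['waterfall'] (min_width=9, slack=3)
Line 4: ['frog'] (min_width=4, slack=8)
Line 5: ['dinosaur'] (min_width=8, slack=4)
Line 6: ['play', 'at'] (min_width=7, slack=5)
Line 7: ['tomato'] (min_width=6, slack=6)
Line 8: ['rainbow'] (min_width=7, slack=5)
Line 9: ['pepper', 'table'] (min_width=12, slack=0)
Total lines: 9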